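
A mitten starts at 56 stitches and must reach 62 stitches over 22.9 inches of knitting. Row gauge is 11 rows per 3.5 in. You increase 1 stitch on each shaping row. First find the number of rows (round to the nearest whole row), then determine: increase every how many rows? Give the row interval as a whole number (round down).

Increase every 12th row.

Rows = 22.9 × 3.143 = 72.0 → 72 rows.
Stitches to add: 6 → 6 shaping rows (at 1 st each).
72 / 6 = 12.00 → every 12 rows.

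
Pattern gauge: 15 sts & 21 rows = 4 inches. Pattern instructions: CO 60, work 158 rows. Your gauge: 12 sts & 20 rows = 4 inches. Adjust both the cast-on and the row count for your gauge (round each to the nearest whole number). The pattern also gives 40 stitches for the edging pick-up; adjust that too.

Cast on 48 stitches; work 150 rows; edging pick-up 32 stitches.

Stitches: 60 × 12/15 = 48.00 → 48.
Rows: 158 × 20/21 = 150.48 → 150.
edging pick-up: 40 × 12/15 = 32.00 → 32.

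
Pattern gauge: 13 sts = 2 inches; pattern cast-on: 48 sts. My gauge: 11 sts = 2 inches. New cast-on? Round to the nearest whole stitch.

Scale factor = 11 / 13 = 0.846.
48 × 11 / 13 = 40.62 sts.
→ 41 sts.

Cast on 41 stitches.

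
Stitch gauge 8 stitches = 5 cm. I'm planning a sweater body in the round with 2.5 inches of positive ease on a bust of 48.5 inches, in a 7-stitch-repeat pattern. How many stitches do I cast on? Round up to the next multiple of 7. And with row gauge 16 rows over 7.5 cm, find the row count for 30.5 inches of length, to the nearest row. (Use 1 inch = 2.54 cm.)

Finished = 48.5 + 2.5 = 51 inches.
51 inches × 2.54 = 129.54 cm.
8/5 = 1.6 sts per cm; 129.54 × 1.6 = 207.26 sts.
Next multiple of 7 → 210.
30.5 inches = 77.47 cm; × 2.133 = 165.27 → 165 rows.

Cast on 210 stitches; work 165 rows.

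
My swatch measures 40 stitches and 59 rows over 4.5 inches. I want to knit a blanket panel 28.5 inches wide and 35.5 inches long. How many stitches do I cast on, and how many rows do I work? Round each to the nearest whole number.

Stitch gauge = 40/4.5 = 8.889 sts/in; 28.5 × 8.889 = 253.33 → 253 sts.
Row gauge = 59/4.5 = 13.111 rows/in; 35.5 × 13.111 = 465.44 → 465 rows.

Cast on 253 stitches and work 465 rows.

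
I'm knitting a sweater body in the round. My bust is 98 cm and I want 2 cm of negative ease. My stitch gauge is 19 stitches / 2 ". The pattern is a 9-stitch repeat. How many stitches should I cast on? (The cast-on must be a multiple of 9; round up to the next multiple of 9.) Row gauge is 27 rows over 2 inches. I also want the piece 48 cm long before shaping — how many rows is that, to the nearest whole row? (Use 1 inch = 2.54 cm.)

Cast on 360 stitches; work 255 rows.

Finished = 98 − 2 = 96 cm.
96 cm × 1/2.54 = 37.80 inches.
19/2 = 9.5 sts per in; 37.80 × 9.5 = 359.06 sts.
Next multiple of 9 → 360.
48 cm = 18.90 inches; × 13.5 = 255.12 → 255 rows.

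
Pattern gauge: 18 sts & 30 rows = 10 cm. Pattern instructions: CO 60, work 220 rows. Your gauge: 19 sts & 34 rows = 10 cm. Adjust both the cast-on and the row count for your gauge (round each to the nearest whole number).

Stitches: 60 × 19/18 = 63.33 → 63.
Rows: 220 × 34/30 = 249.33 → 249.

Cast on 63 stitches; work 249 rows.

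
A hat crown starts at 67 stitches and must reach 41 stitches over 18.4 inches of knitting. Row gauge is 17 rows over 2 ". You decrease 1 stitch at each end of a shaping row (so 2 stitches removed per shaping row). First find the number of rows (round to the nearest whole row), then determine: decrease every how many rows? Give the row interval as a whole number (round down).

Decrease every 12th row.

Rows = 18.4 × 8.5 = 156.4 → 156 rows.
Stitches to remove: 26 → 13 shaping rows (at 2 st each).
156 / 13 = 12.00 → every 12 rows.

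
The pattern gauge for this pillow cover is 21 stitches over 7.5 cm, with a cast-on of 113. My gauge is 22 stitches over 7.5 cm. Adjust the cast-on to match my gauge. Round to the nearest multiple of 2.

CO 118 sts.

Scale factor = 22 / 21 = 1.048.
113 × 22 / 21 = 118.38 sts.
→ 118 sts.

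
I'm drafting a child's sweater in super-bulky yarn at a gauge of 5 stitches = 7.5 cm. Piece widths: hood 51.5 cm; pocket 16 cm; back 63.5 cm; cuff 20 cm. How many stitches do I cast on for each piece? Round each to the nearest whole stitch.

hood 34; pocket 11; back 42; cuff 13.

Rate = 5/7.5 = 0.667 sts per cm.
hood: 51.5 × 0.667 = 34.33 → 34.
pocket: 16 × 0.667 = 10.67 → 11.
back: 63.5 × 0.667 = 42.33 → 42.
cuff: 20 × 0.667 = 13.33 → 13.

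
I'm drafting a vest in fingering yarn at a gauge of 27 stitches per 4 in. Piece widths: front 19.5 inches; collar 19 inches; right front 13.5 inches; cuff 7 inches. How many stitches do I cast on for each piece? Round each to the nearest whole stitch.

Rate = 27/4 = 6.75 sts per in.
front: 19.5 × 6.75 = 131.62 → 132.
collar: 19 × 6.75 = 128.25 → 128.
right front: 13.5 × 6.75 = 91.12 → 91.
cuff: 7 × 6.75 = 47.25 → 47.

front 132; collar 128; right front 91; cuff 47.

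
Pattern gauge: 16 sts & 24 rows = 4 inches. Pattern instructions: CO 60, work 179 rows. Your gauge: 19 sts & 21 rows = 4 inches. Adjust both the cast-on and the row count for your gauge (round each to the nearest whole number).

Stitches: 60 × 19/16 = 71.25 → 71.
Rows: 179 × 21/24 = 156.62 → 157.

Cast on 71 stitches; work 157 rows.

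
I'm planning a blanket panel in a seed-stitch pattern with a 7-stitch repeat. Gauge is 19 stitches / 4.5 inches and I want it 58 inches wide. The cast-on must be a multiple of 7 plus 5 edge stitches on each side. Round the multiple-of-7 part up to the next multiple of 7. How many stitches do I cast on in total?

19 / 4.5 = 4.222 sts per inch.
58 × 4.222 = 244.89 sts.
Less 10 edge sts → 234.89 for the repeat.
Next multiple of 7: 238.
Add back 10 edge sts → 248.

Cast on 248 stitches.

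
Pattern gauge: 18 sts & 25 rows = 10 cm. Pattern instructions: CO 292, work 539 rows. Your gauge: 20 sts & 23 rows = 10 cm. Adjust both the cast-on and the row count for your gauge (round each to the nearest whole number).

Cast on 324 stitches; work 496 rows.

Stitches: 292 × 20/18 = 324.44 → 324.
Rows: 539 × 23/25 = 495.88 → 496.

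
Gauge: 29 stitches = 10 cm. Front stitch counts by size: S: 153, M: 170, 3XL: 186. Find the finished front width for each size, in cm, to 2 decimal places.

29/10 = 2.9 sts per cm.
S: 153 / 2.9 = 52.759 → 52.76 cm.
M: 170 / 2.9 = 58.621 → 58.62 cm.
3XL: 186 / 2.9 = 64.138 → 64.14 cm.

S 52.76 cm; M 58.62 cm; 3XL 64.14 cm.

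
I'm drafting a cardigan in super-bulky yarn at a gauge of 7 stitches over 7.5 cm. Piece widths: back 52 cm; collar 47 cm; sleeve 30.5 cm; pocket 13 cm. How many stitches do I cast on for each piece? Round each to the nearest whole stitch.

back 49; collar 44; sleeve 28; pocket 12.

Rate = 7/7.5 = 0.933 sts per cm.
back: 52 × 0.933 = 48.53 → 49.
collar: 47 × 0.933 = 43.87 → 44.
sleeve: 30.5 × 0.933 = 28.47 → 28.
pocket: 13 × 0.933 = 12.13 → 12.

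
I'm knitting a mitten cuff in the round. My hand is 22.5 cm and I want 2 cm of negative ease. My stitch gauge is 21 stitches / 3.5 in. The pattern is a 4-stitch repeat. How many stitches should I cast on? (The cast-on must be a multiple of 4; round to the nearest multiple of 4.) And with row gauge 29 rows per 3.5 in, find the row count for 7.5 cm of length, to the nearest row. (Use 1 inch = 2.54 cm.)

Cast on 48 stitches; work 24 rows.

Finished = 22.5 − 2 = 20.5 cm.
20.5 cm × 1/2.54 = 8.07 inches.
21/3.5 = 6 sts per in; 8.07 × 6 = 48.43 sts.
Nearest multiple of 4 → 48.
7.5 cm = 2.95 inches; × 8.286 = 24.47 → 24 rows.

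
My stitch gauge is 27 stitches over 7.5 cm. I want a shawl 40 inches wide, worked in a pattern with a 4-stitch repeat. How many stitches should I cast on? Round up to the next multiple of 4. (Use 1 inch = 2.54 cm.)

40 in = 40 × 2.54 = 101.60 cm.
27 / 7.5 = 3.6 sts/cm.
101.60 × 3.6 = 365.76 sts.
→ 368.

368 stitches.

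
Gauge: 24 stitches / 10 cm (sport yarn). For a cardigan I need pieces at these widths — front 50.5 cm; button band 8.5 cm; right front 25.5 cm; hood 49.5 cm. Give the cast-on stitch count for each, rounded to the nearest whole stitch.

front 121; button band 20; right front 61; hood 119.

Rate = 24/10 = 2.4 sts per cm.
front: 50.5 × 2.4 = 121.20 → 121.
button band: 8.5 × 2.4 = 20.40 → 20.
right front: 25.5 × 2.4 = 61.20 → 61.
hood: 49.5 × 2.4 = 118.80 → 119.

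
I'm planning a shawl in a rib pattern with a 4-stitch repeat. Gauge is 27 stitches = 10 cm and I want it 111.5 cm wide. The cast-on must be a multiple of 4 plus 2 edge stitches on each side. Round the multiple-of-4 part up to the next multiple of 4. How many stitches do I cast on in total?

27 / 10 = 2.7 sts per cm.
111.5 × 2.7 = 301.05 sts.
Less 4 edge sts → 297.05 for the repeat.
Next multiple of 4: 300.
Add back 4 edge sts → 304.

CO 304 sts.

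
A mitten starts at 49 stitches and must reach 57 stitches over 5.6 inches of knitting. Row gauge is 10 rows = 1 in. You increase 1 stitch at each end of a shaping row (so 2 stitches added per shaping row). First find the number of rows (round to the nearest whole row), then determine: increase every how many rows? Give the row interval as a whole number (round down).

Increase every 14th row.

Rows = 5.6 × 10 = 56.0 → 56 rows.
Stitches to add: 8 → 4 shaping rows (at 2 st each).
56 / 4 = 14.00 → every 14 rows.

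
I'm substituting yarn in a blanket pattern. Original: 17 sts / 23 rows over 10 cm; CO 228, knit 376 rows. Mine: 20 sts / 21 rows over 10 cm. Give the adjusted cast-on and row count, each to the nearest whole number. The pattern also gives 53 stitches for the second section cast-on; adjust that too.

Stitches: 228 × 20/17 = 268.24 → 268.
Rows: 376 × 21/23 = 343.30 → 343.
second section cast-on: 53 × 20/17 = 62.35 → 62.

Cast on 268 stitches; work 343 rows; second section cast-on 62 stitches.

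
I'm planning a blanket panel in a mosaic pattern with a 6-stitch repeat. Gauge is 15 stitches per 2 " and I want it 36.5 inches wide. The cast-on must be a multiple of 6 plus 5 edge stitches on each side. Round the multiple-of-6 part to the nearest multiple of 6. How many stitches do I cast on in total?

Cast on 274 stitches.

15 / 2 = 7.5 sts per inch.
36.5 × 7.5 = 273.75 sts.
Less 10 edge sts → 263.75 for the repeat.
Nearest multiple of 6: 264.
Add back 10 edge sts → 274.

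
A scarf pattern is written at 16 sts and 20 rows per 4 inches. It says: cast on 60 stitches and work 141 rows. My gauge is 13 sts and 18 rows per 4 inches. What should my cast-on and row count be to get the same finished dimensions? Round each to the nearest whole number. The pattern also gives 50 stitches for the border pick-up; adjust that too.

Cast on 49 stitches; work 127 rows; border pick-up 41 stitches.

Stitches: 60 × 13/16 = 48.75 → 49.
Rows: 141 × 18/20 = 126.90 → 127.
border pick-up: 50 × 13/16 = 40.62 → 41.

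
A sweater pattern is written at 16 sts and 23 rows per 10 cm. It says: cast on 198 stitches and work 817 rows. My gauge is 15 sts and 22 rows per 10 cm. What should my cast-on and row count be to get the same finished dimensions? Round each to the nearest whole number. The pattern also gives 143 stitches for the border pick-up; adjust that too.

Stitches: 198 × 15/16 = 185.62 → 186.
Rows: 817 × 22/23 = 781.48 → 781.
border pick-up: 143 × 15/16 = 134.06 → 134.

Cast on 186 stitches; work 781 rows; border pick-up 134 stitches.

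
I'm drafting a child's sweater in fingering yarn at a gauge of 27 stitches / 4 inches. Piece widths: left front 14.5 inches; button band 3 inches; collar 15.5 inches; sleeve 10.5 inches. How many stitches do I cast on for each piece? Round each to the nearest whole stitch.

left front 98; button band 20; collar 105; sleeve 71.

Rate = 27/4 = 6.75 sts per in.
left front: 14.5 × 6.75 = 97.88 → 98.
button band: 3 × 6.75 = 20.25 → 20.
collar: 15.5 × 6.75 = 104.62 → 105.
sleeve: 10.5 × 6.75 = 70.88 → 71.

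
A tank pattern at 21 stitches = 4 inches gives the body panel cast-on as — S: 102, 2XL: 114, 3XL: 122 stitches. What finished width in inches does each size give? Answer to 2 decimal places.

S 19.43 inches; 2XL 21.71 inches; 3XL 23.24 inches.

21/4 = 5.25 sts per in.
S: 102 / 5.25 = 19.429 → 19.43 in.
2XL: 114 / 5.25 = 21.714 → 21.71 in.
3XL: 122 / 5.25 = 23.238 → 23.24 in.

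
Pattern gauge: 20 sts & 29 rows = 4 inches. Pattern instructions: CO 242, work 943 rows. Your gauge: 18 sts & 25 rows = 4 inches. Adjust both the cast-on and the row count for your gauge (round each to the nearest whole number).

Stitches: 242 × 18/20 = 217.80 → 218.
Rows: 943 × 25/29 = 812.93 → 813.

Cast on 218 stitches; work 813 rows.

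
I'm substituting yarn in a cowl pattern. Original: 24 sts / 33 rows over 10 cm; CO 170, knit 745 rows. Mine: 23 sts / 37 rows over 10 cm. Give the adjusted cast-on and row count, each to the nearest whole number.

Stitches: 170 × 23/24 = 162.92 → 163.
Rows: 745 × 37/33 = 835.30 → 835.

Cast on 163 stitches; work 835 rows.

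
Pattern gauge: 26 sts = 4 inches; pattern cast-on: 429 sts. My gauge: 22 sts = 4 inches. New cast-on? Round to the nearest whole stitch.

CO 363 sts.

Scale factor = 22 / 26 = 0.846.
429 × 22 / 26 = 363.00 sts.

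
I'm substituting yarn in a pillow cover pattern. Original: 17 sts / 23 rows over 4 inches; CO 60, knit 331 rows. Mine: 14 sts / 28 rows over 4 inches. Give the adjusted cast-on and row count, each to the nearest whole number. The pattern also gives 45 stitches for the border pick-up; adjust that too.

Cast on 49 stitches; work 403 rows; border pick-up 37 stitches.

Stitches: 60 × 14/17 = 49.41 → 49.
Rows: 331 × 28/23 = 402.96 → 403.
border pick-up: 45 × 14/17 = 37.06 → 37.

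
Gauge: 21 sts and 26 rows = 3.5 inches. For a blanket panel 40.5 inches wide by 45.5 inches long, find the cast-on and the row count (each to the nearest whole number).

Stitch gauge = 21/3.5 = 6 sts/in; 40.5 × 6 = 243.00 → 243 sts.
Row gauge = 26/3.5 = 7.429 rows/in; 45.5 × 7.429 = 338.00 → 338 rows.

Cast on 243 stitches and work 338 rows.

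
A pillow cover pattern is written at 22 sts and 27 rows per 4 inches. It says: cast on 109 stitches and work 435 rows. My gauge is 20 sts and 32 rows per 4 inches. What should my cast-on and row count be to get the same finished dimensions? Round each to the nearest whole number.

Stitches: 109 × 20/22 = 99.09 → 99.
Rows: 435 × 32/27 = 515.56 → 516.

Cast on 99 stitches; work 516 rows.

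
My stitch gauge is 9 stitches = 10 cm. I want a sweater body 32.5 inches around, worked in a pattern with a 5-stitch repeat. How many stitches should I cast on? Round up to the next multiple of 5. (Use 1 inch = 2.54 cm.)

CO 75 sts.

32.5 in = 32.5 × 2.54 = 82.55 cm.
9 / 10 = 0.9 sts/cm.
82.55 × 0.9 = 74.30 sts.
→ 75.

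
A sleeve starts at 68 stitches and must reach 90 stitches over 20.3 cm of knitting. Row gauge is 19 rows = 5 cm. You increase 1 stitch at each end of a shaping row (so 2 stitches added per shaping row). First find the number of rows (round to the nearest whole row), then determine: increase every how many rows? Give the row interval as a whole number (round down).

Rows = 20.3 × 3.8 = 77.1 → 77 rows.
Stitches to add: 22 → 11 shaping rows (at 2 st each).
77 / 11 = 7.00 → every 7 rows.

Increase every 7th row.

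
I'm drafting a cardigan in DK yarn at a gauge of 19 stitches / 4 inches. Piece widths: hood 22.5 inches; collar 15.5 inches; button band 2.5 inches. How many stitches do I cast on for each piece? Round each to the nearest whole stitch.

hood 107; collar 74; button band 12.

Rate = 19/4 = 4.75 sts per in.
hood: 22.5 × 4.75 = 106.88 → 107.
collar: 15.5 × 4.75 = 73.62 → 74.
button band: 2.5 × 4.75 = 11.88 → 12.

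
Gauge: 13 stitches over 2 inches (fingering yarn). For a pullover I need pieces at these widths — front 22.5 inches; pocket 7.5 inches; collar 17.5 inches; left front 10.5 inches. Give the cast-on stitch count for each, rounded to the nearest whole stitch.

Rate = 13/2 = 6.5 sts per in.
front: 22.5 × 6.5 = 146.25 → 146.
pocket: 7.5 × 6.5 = 48.75 → 49.
collar: 17.5 × 6.5 = 113.75 → 114.
left front: 10.5 × 6.5 = 68.25 → 68.

front 146; pocket 49; collar 114; left front 68.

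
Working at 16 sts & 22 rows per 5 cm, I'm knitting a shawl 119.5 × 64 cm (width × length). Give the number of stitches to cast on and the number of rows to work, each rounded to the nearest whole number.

Cast on 382 stitches and work 282 rows.

Stitch gauge = 16/5 = 3.2 sts/cm; 119.5 × 3.2 = 382.40 → 382 sts.
Row gauge = 22/5 = 4.4 rows/cm; 64 × 4.4 = 281.60 → 282 rows.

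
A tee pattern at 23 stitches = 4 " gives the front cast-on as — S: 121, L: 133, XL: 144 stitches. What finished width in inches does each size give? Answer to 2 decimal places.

23/4 = 5.75 sts per in.
S: 121 / 5.75 = 21.043 → 21.04 in.
L: 133 / 5.75 = 23.130 → 23.13 in.
XL: 144 / 5.75 = 25.043 → 25.04 in.

S 21.04 inches; L 23.13 inches; XL 25.04 inches.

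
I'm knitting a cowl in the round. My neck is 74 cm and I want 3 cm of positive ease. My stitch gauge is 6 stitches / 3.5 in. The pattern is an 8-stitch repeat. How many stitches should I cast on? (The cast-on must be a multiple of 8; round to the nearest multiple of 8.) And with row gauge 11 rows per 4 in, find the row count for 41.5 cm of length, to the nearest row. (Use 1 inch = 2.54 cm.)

Cast on 48 stitches; work 45 rows.

Finished = 74 + 3 = 77 cm.
77 cm × 1/2.54 = 30.31 inches.
6/3.5 = 1.714 sts per in; 30.31 × 1.714 = 51.97 sts.
Nearest multiple of 8 → 48.
41.5 cm = 16.34 inches; × 2.75 = 44.93 → 45 rows.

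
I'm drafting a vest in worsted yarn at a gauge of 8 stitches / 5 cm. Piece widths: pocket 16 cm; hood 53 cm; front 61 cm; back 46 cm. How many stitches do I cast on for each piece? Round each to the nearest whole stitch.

Rate = 8/5 = 1.6 sts per cm.
pocket: 16 × 1.6 = 25.60 → 26.
hood: 53 × 1.6 = 84.80 → 85.
front: 61 × 1.6 = 97.60 → 98.
back: 46 × 1.6 = 73.60 → 74.

pocket 26; hood 85; front 98; back 74.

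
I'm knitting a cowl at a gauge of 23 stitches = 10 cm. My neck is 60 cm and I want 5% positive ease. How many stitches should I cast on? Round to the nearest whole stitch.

CO 145 sts.

Finished = 60 × 1.05 = 63.00 cm.
23 / 10 = 2.3 sts per cm.
63.00 × 2.3 = 144.90 sts.
→ 145 sts.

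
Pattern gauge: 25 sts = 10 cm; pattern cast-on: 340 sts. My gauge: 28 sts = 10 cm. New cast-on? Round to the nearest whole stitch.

Scale factor = 28 / 25 = 1.120.
340 × 28 / 25 = 380.80 sts.
→ 381 sts.

Cast on 381 stitches.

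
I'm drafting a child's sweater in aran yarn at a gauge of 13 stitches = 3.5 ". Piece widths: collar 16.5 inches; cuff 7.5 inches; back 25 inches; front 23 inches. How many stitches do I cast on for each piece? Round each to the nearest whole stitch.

Rate = 13/3.5 = 3.714 sts per in.
collar: 16.5 × 3.714 = 61.29 → 61.
cuff: 7.5 × 3.714 = 27.86 → 28.
back: 25 × 3.714 = 92.86 → 93.
front: 23 × 3.714 = 85.43 → 85.

collar 61; cuff 28; back 93; front 85.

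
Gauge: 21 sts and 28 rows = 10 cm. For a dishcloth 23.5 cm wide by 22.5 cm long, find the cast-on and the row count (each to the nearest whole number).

Stitch gauge = 21/10 = 2.1 sts/cm; 23.5 × 2.1 = 49.35 → 49 sts.
Row gauge = 28/10 = 2.8 rows/cm; 22.5 × 2.8 = 63.00 → 63 rows.

Cast on 49 stitches and work 63 rows.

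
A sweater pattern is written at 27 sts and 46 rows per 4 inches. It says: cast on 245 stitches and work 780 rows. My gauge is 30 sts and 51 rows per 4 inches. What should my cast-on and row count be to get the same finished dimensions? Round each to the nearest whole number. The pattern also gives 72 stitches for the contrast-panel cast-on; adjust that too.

Cast on 272 stitches; work 865 rows; contrast-panel cast-on 80 stitches.

Stitches: 245 × 30/27 = 272.22 → 272.
Rows: 780 × 51/46 = 864.78 → 865.
contrast-panel cast-on: 72 × 30/27 = 80.00 → 80.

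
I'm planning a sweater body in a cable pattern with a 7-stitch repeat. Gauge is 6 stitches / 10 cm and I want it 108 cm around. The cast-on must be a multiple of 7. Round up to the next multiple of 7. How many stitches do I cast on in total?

Cast on 70 stitches.

6 / 10 = 0.6 sts per cm.
108 × 0.6 = 64.80 sts.
Next multiple of 7: 70.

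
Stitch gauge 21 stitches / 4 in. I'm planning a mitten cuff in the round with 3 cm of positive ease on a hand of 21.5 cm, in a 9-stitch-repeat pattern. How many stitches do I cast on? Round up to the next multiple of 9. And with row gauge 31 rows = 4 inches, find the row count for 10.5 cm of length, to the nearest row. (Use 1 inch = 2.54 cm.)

Cast on 54 stitches; work 32 rows.

Finished = 21.5 + 3 = 24.5 cm.
24.5 cm × 1/2.54 = 9.65 inches.
21/4 = 5.25 sts per in; 9.65 × 5.25 = 50.64 sts.
Next multiple of 9 → 54.
10.5 cm = 4.13 inches; × 7.75 = 32.04 → 32 rows.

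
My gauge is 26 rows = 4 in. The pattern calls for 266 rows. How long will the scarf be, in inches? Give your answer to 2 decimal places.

26 rows / 4 inch = 6.5 rows per inch.
266 / 6.5 = 40.923 inches.

40.92 inches.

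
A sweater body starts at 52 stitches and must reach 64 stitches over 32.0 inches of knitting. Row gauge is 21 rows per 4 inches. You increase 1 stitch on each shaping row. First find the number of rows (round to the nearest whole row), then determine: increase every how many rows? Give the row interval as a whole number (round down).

Increase every 14th row.

Rows = 32.0 × 5.25 = 168.0 → 168 rows.
Stitches to add: 12 → 12 shaping rows (at 1 st each).
168 / 12 = 14.00 → every 14 rows.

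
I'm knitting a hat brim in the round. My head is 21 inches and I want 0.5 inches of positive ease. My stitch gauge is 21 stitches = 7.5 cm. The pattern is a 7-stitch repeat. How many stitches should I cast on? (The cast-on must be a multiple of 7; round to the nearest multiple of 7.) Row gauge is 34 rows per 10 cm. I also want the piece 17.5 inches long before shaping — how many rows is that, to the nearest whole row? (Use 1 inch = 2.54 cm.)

Cast on 154 stitches; work 151 rows.

Finished = 21 + 0.5 = 21.5 inches.
21.5 inches × 2.54 = 54.61 cm.
21/7.5 = 2.8 sts per cm; 54.61 × 2.8 = 152.91 sts.
Nearest multiple of 7 → 154.
17.5 inches = 44.45 cm; × 3.4 = 151.13 → 151 rows.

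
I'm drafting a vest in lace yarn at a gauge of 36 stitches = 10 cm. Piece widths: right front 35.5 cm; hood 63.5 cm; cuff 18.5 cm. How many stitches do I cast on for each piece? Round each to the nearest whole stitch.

right front 128; hood 229; cuff 67.

Rate = 36/10 = 3.6 sts per cm.
right front: 35.5 × 3.6 = 127.80 → 128.
hood: 63.5 × 3.6 = 228.60 → 229.
cuff: 18.5 × 3.6 = 66.60 → 67.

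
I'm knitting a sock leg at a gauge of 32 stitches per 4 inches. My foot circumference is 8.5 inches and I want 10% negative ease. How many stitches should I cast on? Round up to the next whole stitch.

Finished = 8.5 × 0.90 = 7.65 in.
32 / 4 = 8 sts per inch.
7.65 × 8 = 61.20 sts.
→ 62 sts.

62 stitches.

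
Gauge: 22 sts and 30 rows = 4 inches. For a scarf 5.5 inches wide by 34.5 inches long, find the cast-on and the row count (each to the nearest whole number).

Cast on 30 stitches and work 259 rows.

Stitch gauge = 22/4 = 5.5 sts/in; 5.5 × 5.5 = 30.25 → 30 sts.
Row gauge = 30/4 = 7.5 rows/in; 34.5 × 7.5 = 258.75 → 259 rows.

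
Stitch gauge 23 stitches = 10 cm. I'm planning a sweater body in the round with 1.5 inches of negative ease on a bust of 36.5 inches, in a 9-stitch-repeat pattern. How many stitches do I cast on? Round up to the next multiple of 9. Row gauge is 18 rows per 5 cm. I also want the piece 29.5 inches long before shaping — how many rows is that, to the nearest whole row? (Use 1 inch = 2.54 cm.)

Cast on 207 stitches; work 270 rows.

Finished = 36.5 − 1.5 = 35 inches.
35 inches × 2.54 = 88.90 cm.
23/10 = 2.3 sts per cm; 88.90 × 2.3 = 204.47 sts.
Next multiple of 9 → 207.
29.5 inches = 74.93 cm; × 3.6 = 269.75 → 270 rows.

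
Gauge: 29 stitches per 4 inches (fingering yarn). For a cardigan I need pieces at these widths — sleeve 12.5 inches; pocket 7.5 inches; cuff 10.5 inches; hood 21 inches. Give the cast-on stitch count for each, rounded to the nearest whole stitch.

sleeve 91; pocket 54; cuff 76; hood 152.

Rate = 29/4 = 7.25 sts per in.
sleeve: 12.5 × 7.25 = 90.62 → 91.
pocket: 7.5 × 7.25 = 54.38 → 54.
cuff: 10.5 × 7.25 = 76.12 → 76.
hood: 21 × 7.25 = 152.25 → 152.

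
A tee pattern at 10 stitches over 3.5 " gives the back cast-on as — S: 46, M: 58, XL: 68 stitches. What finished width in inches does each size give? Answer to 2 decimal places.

10/3.5 = 2.857 sts per in.
S: 46 / 2.857 = 16.100 → 16.10 in.
M: 58 / 2.857 = 20.300 → 20.30 in.
XL: 68 / 2.857 = 23.800 → 23.80 in.

S 16.10 inches; M 20.30 inches; XL 23.80 inches.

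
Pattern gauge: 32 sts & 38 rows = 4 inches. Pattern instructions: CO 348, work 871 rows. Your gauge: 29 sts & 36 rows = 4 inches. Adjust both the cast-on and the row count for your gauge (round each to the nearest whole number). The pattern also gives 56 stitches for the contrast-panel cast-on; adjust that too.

Stitches: 348 × 29/32 = 315.38 → 315.
Rows: 871 × 36/38 = 825.16 → 825.
contrast-panel cast-on: 56 × 29/32 = 50.75 → 51.

Cast on 315 stitches; work 825 rows; contrast-panel cast-on 51 stitches.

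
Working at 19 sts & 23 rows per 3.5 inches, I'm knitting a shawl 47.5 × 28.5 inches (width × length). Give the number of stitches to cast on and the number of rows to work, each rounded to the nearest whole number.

Stitch gauge = 19/3.5 = 5.429 sts/in; 47.5 × 5.429 = 257.86 → 258 sts.
Row gauge = 23/3.5 = 6.571 rows/in; 28.5 × 6.571 = 187.29 → 187 rows.

Cast on 258 stitches and work 187 rows.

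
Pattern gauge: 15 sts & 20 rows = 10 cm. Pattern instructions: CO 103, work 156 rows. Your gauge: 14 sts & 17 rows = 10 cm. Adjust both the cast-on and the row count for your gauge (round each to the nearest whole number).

Stitches: 103 × 14/15 = 96.13 → 96.
Rows: 156 × 17/20 = 132.60 → 133.

Cast on 96 stitches; work 133 rows.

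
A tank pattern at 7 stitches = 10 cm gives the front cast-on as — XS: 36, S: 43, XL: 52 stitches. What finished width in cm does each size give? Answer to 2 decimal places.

7/10 = 0.7 sts per cm.
XS: 36 / 0.7 = 51.429 → 51.43 cm.
S: 43 / 0.7 = 61.429 → 61.43 cm.
XL: 52 / 0.7 = 74.286 → 74.29 cm.

XS 51.43 cm; S 61.43 cm; XL 74.29 cm.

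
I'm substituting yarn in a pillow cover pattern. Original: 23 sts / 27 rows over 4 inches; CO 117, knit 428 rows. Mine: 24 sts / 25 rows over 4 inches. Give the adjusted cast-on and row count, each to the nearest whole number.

Cast on 122 stitches; work 396 rows.

Stitches: 117 × 24/23 = 122.09 → 122.
Rows: 428 × 25/27 = 396.30 → 396.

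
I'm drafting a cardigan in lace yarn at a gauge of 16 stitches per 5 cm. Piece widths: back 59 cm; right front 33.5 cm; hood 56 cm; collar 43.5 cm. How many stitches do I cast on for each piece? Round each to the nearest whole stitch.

Rate = 16/5 = 3.2 sts per cm.
back: 59 × 3.2 = 188.80 → 189.
right front: 33.5 × 3.2 = 107.20 → 107.
hood: 56 × 3.2 = 179.20 → 179.
collar: 43.5 × 3.2 = 139.20 → 139.

back 189; right front 107; hood 179; collar 139.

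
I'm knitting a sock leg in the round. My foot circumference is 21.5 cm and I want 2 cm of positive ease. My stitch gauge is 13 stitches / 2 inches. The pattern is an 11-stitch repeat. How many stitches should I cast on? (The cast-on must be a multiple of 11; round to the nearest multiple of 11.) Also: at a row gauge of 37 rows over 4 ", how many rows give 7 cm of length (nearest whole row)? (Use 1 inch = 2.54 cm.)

Cast on 55 stitches; work 25 rows.

Finished = 21.5 + 2 = 23.5 cm.
23.5 cm × 1/2.54 = 9.25 inches.
13/2 = 6.5 sts per in; 9.25 × 6.5 = 60.14 sts.
Nearest multiple of 11 → 55.
7 cm = 2.76 inches; × 9.25 = 25.49 → 25 rows.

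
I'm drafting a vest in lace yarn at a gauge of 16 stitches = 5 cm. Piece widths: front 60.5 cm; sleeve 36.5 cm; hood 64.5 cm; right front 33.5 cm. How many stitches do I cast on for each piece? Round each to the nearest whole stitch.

Rate = 16/5 = 3.2 sts per cm.
front: 60.5 × 3.2 = 193.60 → 194.
sleeve: 36.5 × 3.2 = 116.80 → 117.
hood: 64.5 × 3.2 = 206.40 → 206.
right front: 33.5 × 3.2 = 107.20 → 107.

front 194; sleeve 117; hood 206; right front 107.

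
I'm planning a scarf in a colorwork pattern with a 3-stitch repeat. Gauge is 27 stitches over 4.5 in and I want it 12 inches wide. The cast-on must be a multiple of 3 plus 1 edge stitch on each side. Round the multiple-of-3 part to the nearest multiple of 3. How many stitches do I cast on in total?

27 / 4.5 = 6 sts per inch.
12 × 6 = 72.00 sts.
Less 2 edge sts → 70.00 for the repeat.
Nearest multiple of 3: 69.
Add back 2 edge sts → 71.

Cast on 71 stitches.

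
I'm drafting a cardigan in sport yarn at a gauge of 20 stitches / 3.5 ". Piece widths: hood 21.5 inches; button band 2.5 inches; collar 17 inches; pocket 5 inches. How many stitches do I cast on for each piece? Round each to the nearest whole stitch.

hood 123; button band 14; collar 97; pocket 29.

Rate = 20/3.5 = 5.714 sts per in.
hood: 21.5 × 5.714 = 122.86 → 123.
button band: 2.5 × 5.714 = 14.29 → 14.
collar: 17 × 5.714 = 97.14 → 97.
pocket: 5 × 5.714 = 28.57 → 29.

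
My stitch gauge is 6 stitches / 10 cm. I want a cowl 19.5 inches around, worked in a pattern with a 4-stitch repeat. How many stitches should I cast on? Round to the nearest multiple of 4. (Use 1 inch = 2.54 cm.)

Cast on 28 stitches.

19.5 in = 19.5 × 2.54 = 49.53 cm.
6 / 10 = 0.6 sts/cm.
49.53 × 0.6 = 29.72 sts.
→ 28.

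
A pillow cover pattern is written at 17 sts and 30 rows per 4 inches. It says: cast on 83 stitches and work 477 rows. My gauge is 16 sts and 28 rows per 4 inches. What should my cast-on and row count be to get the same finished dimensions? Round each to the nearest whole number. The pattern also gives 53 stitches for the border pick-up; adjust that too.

Cast on 78 stitches; work 445 rows; border pick-up 50 stitches.

Stitches: 83 × 16/17 = 78.12 → 78.
Rows: 477 × 28/30 = 445.20 → 445.
border pick-up: 53 × 16/17 = 49.88 → 50.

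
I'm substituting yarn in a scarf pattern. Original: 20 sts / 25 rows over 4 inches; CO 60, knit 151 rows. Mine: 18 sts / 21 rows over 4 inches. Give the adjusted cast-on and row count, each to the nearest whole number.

Cast on 54 stitches; work 127 rows.

Stitches: 60 × 18/20 = 54.00 → 54.
Rows: 151 × 21/25 = 126.84 → 127.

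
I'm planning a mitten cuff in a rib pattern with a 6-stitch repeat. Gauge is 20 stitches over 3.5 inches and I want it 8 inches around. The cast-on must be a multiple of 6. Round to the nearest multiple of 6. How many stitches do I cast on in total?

20 / 3.5 = 5.714 sts per inch.
8 × 5.714 = 45.71 sts.
Nearest multiple of 6: 48.

48 stitches.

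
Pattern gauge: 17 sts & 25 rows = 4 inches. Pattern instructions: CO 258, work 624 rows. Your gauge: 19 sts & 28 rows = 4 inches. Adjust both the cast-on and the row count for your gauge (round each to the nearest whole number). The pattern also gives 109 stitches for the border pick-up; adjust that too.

Stitches: 258 × 19/17 = 288.35 → 288.
Rows: 624 × 28/25 = 698.88 → 699.
border pick-up: 109 × 19/17 = 121.82 → 122.

Cast on 288 stitches; work 699 rows; border pick-up 122 stitches.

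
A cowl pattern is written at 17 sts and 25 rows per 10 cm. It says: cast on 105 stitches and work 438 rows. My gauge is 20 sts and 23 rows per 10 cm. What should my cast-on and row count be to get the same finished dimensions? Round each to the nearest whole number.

Stitches: 105 × 20/17 = 123.53 → 124.
Rows: 438 × 23/25 = 402.96 → 403.

Cast on 124 stitches; work 403 rows.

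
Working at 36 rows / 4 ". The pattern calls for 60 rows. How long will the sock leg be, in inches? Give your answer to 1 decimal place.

36 rows / 4 inch = 9 rows per inch.
60 / 9 = 6.67 inches.

6.7 inches.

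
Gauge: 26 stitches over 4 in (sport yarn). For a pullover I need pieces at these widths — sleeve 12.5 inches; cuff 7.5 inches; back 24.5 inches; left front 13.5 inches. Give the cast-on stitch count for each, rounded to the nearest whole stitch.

Rate = 26/4 = 6.5 sts per in.
sleeve: 12.5 × 6.5 = 81.25 → 81.
cuff: 7.5 × 6.5 = 48.75 → 49.
back: 24.5 × 6.5 = 159.25 → 159.
left front: 13.5 × 6.5 = 87.75 → 88.

sleeve 81; cuff 49; back 159; left front 88.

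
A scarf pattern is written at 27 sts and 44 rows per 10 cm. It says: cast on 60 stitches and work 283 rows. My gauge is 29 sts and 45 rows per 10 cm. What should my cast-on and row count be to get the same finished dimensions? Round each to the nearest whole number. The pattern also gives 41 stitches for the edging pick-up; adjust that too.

Cast on 64 stitches; work 289 rows; edging pick-up 44 stitches.

Stitches: 60 × 29/27 = 64.44 → 64.
Rows: 283 × 45/44 = 289.43 → 289.
edging pick-up: 41 × 29/27 = 44.04 → 44.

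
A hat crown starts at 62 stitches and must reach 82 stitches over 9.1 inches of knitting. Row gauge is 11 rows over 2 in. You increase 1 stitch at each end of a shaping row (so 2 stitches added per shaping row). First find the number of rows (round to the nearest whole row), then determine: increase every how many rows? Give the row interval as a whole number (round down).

Increase every 5th row.

Rows = 9.1 × 5.5 = 50.0 → 50 rows.
Stitches to add: 20 → 10 shaping rows (at 2 st each).
50 / 10 = 5.00 → every 5 rows.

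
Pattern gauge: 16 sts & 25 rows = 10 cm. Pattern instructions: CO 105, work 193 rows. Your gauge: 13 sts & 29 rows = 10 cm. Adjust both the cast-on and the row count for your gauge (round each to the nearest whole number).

Cast on 85 stitches; work 224 rows.

Stitches: 105 × 13/16 = 85.31 → 85.
Rows: 193 × 29/25 = 223.88 → 224.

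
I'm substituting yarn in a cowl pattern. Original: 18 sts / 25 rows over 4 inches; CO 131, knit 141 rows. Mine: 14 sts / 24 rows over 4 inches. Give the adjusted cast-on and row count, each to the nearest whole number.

Stitches: 131 × 14/18 = 101.89 → 102.
Rows: 141 × 24/25 = 135.36 → 135.

Cast on 102 stitches; work 135 rows.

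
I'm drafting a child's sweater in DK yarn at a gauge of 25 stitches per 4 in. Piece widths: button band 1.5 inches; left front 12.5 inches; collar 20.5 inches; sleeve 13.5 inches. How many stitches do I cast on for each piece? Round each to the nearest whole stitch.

button band 9; left front 78; collar 128; sleeve 84.

Rate = 25/4 = 6.25 sts per in.
button band: 1.5 × 6.25 = 9.38 → 9.
left front: 12.5 × 6.25 = 78.12 → 78.
collar: 20.5 × 6.25 = 128.12 → 128.
sleeve: 13.5 × 6.25 = 84.38 → 84.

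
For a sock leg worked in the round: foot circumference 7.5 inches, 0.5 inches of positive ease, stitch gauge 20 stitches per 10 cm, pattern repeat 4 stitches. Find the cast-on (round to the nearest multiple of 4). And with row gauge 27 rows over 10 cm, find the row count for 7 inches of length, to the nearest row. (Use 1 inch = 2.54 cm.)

Cast on 40 stitches; work 48 rows.

Finished = 7.5 + 0.5 = 8 inches.
8 inches × 2.54 = 20.32 cm.
20/10 = 2 sts per cm; 20.32 × 2 = 40.64 sts.
Nearest multiple of 4 → 40.
7 inches = 17.78 cm; × 2.7 = 48.01 → 48 rows.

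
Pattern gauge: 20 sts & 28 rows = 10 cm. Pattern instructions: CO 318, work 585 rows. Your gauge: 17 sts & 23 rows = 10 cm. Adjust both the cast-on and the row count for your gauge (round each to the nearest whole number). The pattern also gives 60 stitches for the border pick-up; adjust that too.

Cast on 270 stitches; work 481 rows; border pick-up 51 stitches.

Stitches: 318 × 17/20 = 270.30 → 270.
Rows: 585 × 23/28 = 480.54 → 481.
border pick-up: 60 × 17/20 = 51.00 → 51.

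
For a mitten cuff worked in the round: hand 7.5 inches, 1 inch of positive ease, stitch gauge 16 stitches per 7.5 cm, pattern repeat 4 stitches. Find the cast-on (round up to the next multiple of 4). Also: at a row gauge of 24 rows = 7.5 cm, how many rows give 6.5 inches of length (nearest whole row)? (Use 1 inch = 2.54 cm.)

Finished = 7.5 + 1 = 8.5 inches.
8.5 inches × 2.54 = 21.59 cm.
16/7.5 = 2.133 sts per cm; 21.59 × 2.133 = 46.06 sts.
Next multiple of 4 → 48.
6.5 inches = 16.51 cm; × 3.2 = 52.83 → 53 rows.

Cast on 48 stitches; work 53 rows.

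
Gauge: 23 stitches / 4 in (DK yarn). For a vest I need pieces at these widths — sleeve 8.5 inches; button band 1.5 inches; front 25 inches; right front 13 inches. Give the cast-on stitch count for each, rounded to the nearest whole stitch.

Rate = 23/4 = 5.75 sts per in.
sleeve: 8.5 × 5.75 = 48.88 → 49.
button band: 1.5 × 5.75 = 8.62 → 9.
front: 25 × 5.75 = 143.75 → 144.
right front: 13 × 5.75 = 74.75 → 75.

sleeve 49; button band 9; front 144; right front 75.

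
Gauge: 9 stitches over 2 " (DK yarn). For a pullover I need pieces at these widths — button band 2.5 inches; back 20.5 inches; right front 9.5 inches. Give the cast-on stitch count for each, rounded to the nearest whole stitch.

Rate = 9/2 = 4.5 sts per in.
button band: 2.5 × 4.5 = 11.25 → 11.
back: 20.5 × 4.5 = 92.25 → 92.
right front: 9.5 × 4.5 = 42.75 → 43.

button band 11; back 92; right front 43.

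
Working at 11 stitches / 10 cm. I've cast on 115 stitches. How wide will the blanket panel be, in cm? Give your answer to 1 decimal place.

104.5 cm.

11 stitches / 10 cm = 1.1 stitches per cm.
115 / 1.1 = 104.55 cm.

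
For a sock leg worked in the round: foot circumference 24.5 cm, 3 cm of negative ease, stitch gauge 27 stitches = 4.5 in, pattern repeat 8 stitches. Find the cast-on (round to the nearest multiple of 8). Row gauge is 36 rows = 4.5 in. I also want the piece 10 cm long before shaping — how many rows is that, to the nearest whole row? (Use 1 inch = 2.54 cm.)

Finished = 24.5 − 3 = 21.5 cm.
21.5 cm × 1/2.54 = 8.46 inches.
27/4.5 = 6 sts per in; 8.46 × 6 = 50.79 sts.
Nearest multiple of 8 → 48.
10 cm = 3.94 inches; × 8 = 31.50 → 31 rows.

Cast on 48 stitches; work 31 rows.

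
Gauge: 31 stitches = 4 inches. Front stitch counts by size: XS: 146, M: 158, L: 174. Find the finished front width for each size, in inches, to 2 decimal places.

31/4 = 7.75 sts per in.
XS: 146 / 7.75 = 18.839 → 18.84 in.
M: 158 / 7.75 = 20.387 → 20.39 in.
L: 174 / 7.75 = 22.452 → 22.45 in.

XS 18.84 inches; M 20.39 inches; L 22.45 inches.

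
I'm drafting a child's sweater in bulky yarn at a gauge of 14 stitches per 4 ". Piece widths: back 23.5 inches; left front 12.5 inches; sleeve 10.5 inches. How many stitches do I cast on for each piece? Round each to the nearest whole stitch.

Rate = 14/4 = 3.5 sts per in.
back: 23.5 × 3.5 = 82.25 → 82.
left front: 12.5 × 3.5 = 43.75 → 44.
sleeve: 10.5 × 3.5 = 36.75 → 37.

back 82; left front 44; sleeve 37.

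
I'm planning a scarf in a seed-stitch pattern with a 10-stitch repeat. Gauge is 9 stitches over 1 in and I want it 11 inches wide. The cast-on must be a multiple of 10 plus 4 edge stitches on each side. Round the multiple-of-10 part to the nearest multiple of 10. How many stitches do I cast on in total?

Cast on 98 stitches.

9 / 1 = 9 sts per inch.
11 × 9 = 99.00 sts.
Less 8 edge sts → 91.00 for the repeat.
Nearest multiple of 10: 90.
Add back 8 edge sts → 98.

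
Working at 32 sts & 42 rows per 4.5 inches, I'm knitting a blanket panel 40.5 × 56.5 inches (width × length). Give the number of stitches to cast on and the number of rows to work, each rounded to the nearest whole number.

Stitch gauge = 32/4.5 = 7.111 sts/in; 40.5 × 7.111 = 288.00 → 288 sts.
Row gauge = 42/4.5 = 9.333 rows/in; 56.5 × 9.333 = 527.33 → 527 rows.

Cast on 288 stitches and work 527 rows.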